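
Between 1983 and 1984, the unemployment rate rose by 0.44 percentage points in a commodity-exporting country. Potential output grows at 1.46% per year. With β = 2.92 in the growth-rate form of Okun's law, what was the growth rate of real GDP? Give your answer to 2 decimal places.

0.18%

Growth-rate Okun's law: g_Y = g_Y* - β × Δu.
g_Y = 1.46 - 2.92 × (0.44) = 1.46 - 1.2848 = 0.1752%, i.e. 0.18% to 2 d.p.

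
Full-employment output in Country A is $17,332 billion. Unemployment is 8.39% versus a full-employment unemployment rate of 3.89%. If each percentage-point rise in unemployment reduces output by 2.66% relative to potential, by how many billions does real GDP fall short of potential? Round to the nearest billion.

$2,075 billion

Output gap = -2.66 × (8.39 - 3.89) = -2.66 × 4.5 = -11.97%.
Actual GDP ≈ 17332 × 0.8803 ≈ 15257 billion, so the shortfall is 17332 - 15257 = 2075 billion.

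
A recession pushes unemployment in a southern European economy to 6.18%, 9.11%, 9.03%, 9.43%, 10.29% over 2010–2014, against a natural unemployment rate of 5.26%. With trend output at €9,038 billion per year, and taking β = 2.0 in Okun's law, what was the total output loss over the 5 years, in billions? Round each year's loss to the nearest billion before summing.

Year 2010: gap = -2.0 × (6.18 - 5.26) = -1.84%, loss ≈ 9038 × 1.84/100 ≈ 166.
Year 2011: gap = -2.0 × (9.11 - 5.26) = -7.7%, loss ≈ 9038 × 7.7/100 ≈ 696.
Year 2012: gap = -2.0 × (9.03 - 5.26) = -7.54%, loss ≈ 9038 × 7.54/100 ≈ 681.
Year 2013: gap = -2.0 × (9.43 - 5.26) = -8.34%, loss ≈ 9038 × 8.34/100 ≈ 754.
Year 2014: gap = -2.0 × (10.29 - 5.26) = -10.06%, loss ≈ 9038 × 10.06/100 ≈ 909.
Total lost output = 166 + 696 + 681 + 754 + 909 = 3206 billion.

€3,206 billion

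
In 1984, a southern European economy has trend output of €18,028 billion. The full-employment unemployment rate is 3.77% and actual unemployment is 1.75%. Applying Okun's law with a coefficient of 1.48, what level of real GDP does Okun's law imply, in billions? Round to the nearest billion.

€18,567 billion

Unemployment gap = 1.75 - 3.77 = -2.02 points, so the output gap is -1.48 × (-2.02) = 2.9896%.
Actual GDP = 18028 × (1 + 2.9896/100) = 18028 × 1.029896 ≈ 18567 billion.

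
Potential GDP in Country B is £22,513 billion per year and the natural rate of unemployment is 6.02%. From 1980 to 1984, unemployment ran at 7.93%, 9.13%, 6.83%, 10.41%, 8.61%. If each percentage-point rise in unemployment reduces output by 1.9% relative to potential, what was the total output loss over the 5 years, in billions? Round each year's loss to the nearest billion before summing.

Year 1980: gap = -1.9 × (7.93 - 6.02) = -3.629%, loss ≈ 22513 × 3.629/100 ≈ 817.
Year 1981: gap = -1.9 × (9.13 - 6.02) = -5.909%, loss ≈ 22513 × 5.909/100 ≈ 1330.
Year 1982: gap = -1.9 × (6.83 - 6.02) = -1.539%, loss ≈ 22513 × 1.539/100 ≈ 346.
Year 1983: gap = -1.9 × (10.41 - 6.02) = -8.341%, loss ≈ 22513 × 8.341/100 ≈ 1878.
Year 1984: gap = -1.9 × (8.61 - 6.02) = -4.921%, loss ≈ 22513 × 4.921/100 ≈ 1108.
Total lost output = 817 + 1330 + 346 + 1878 + 1108 = 5479 billion.

£5,479 billion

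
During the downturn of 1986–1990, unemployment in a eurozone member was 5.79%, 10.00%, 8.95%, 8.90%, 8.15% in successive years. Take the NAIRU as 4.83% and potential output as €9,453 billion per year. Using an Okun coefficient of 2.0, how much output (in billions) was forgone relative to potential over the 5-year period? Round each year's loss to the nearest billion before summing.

Year 1986: gap = -2.0 × (5.79 - 4.83) = -1.92%, loss ≈ 9453 × 1.92/100 ≈ 181.
Year 1987: gap = -2.0 × (10 - 4.83) = -10.34%, loss ≈ 9453 × 10.34/100 ≈ 977.
Year 1988: gap = -2.0 × (8.95 - 4.83) = -8.24%, loss ≈ 9453 × 8.24/100 ≈ 779.
Year 1989: gap = -2.0 × (8.9 - 4.83) = -8.14%, loss ≈ 9453 × 8.14/100 ≈ 769.
Year 1990: gap = -2.0 × (8.15 - 4.83) = -6.64%, loss ≈ 9453 × 6.64/100 ≈ 628.
Total lost output = 181 + 977 + 779 + 769 + 628 = 3334 billion.

€3,334 billion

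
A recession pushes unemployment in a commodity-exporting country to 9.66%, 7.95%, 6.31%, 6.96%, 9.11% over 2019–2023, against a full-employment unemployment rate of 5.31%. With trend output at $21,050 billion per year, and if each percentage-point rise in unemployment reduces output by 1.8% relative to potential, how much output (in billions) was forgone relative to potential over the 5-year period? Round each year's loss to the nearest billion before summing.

$5,092 billion

Year 2019: gap = -1.8 × (9.66 - 5.31) = -7.83%, loss ≈ 21050 × 7.83/100 ≈ 1648.
Year 2020: gap = -1.8 × (7.95 - 5.31) = -4.752%, loss ≈ 21050 × 4.752/100 ≈ 1000.
Year 2021: gap = -1.8 × (6.31 - 5.31) = -1.8%, loss ≈ 21050 × 1.8/100 ≈ 379.
Year 2022: gap = -1.8 × (6.96 - 5.31) = -2.97%, loss ≈ 21050 × 2.97/100 ≈ 625.
Year 2023: gap = -1.8 × (9.11 - 5.31) = -6.84%, loss ≈ 21050 × 6.84/100 ≈ 1440.
Total lost output = 1648 + 1000 + 379 + 625 + 1440 = 5092 billion.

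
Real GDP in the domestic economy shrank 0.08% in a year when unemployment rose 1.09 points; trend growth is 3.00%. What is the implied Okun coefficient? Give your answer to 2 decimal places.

Growth form: g_Y = g_Y* - β × Δu, so β = (g_Y* - g_Y)/Δu.
β = (3 + 0.08)/1.09 = 3.08/1.09 = 2.83.

β ≈ 2.83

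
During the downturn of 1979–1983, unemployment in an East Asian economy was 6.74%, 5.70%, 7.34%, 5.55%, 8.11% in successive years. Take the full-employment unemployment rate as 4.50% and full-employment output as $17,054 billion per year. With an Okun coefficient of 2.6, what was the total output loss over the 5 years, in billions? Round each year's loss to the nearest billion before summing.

Year 1979: gap = -2.6 × (6.74 - 4.5) = -5.824%, loss ≈ 17054 × 5.824/100 ≈ 993.
Year 1980: gap = -2.6 × (5.7 - 4.5) = -3.12%, loss ≈ 17054 × 3.12/100 ≈ 532.
Year 1981: gap = -2.6 × (7.34 - 4.5) = -7.384%, loss ≈ 17054 × 7.384/100 ≈ 1259.
Year 1982: gap = -2.6 × (5.55 - 4.5) = -2.73%, loss ≈ 17054 × 2.73/100 ≈ 466.
Year 1983: gap = -2.6 × (8.11 - 4.5) = -9.386%, loss ≈ 17054 × 9.386/100 ≈ 1601.
Total lost output = 993 + 532 + 1259 + 466 + 1601 = 4851 billion.

$4,851 billion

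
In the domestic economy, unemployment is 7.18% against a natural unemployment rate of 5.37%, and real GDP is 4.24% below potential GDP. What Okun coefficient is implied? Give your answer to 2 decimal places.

Okun's law: output gap = -β × (u - u*).
-4.24 = -β × (7.18 - 5.37) = -β × 1.81, so β = 4.24/1.81 = 2.34.

β ≈ 2.34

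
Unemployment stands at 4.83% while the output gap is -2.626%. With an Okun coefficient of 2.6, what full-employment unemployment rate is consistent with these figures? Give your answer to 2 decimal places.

From Okun's law, u - u* = -(output gap)/β = -(-2.626)/2.6 = 1.01 points.
So u* = 4.83 - 1.01 = 3.82%.

3.82%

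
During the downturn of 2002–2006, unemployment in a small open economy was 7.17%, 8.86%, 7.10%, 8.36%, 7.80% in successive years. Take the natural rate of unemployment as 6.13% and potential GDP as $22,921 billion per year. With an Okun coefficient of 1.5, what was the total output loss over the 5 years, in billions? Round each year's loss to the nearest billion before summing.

$2,972 billion

Year 2002: gap = -1.5 × (7.17 - 6.13) = -1.56%, loss ≈ 22921 × 1.56/100 ≈ 358.
Year 2003: gap = -1.5 × (8.86 - 6.13) = -4.095%, loss ≈ 22921 × 4.095/100 ≈ 939.
Year 2004: gap = -1.5 × (7.1 - 6.13) = -1.455%, loss ≈ 22921 × 1.455/100 ≈ 334.
Year 2005: gap = -1.5 × (8.36 - 6.13) = -3.345%, loss ≈ 22921 × 3.345/100 ≈ 767.
Year 2006: gap = -1.5 × (7.8 - 6.13) = -2.505%, loss ≈ 22921 × 2.505/100 ≈ 574.
Total lost output = 358 + 939 + 334 + 767 + 574 = 2972 billion.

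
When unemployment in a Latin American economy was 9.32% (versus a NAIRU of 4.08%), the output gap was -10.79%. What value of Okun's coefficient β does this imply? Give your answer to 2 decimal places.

Okun's law: output gap = -β × (u - u*).
-10.79 = -β × (9.32 - 4.08) = -β × 5.24, so β = 10.79/5.24 = 2.06.

β ≈ 2.06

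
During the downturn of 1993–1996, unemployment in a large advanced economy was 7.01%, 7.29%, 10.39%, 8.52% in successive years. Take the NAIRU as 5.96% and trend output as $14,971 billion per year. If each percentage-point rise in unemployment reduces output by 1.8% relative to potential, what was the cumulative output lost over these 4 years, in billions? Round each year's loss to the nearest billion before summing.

Year 1993: gap = -1.8 × (7.01 - 5.96) = -1.89%, loss ≈ 14971 × 1.89/100 ≈ 283.
Year 1994: gap = -1.8 × (7.29 - 5.96) = -2.394%, loss ≈ 14971 × 2.394/100 ≈ 358.
Year 1995: gap = -1.8 × (10.39 - 5.96) = -7.974%, loss ≈ 14971 × 7.974/100 ≈ 1194.
Year 1996: gap = -1.8 × (8.52 - 5.96) = -4.608%, loss ≈ 14971 × 4.608/100 ≈ 690.
Total lost output = 283 + 358 + 1194 + 690 = 2525 billion.

$2,525 billion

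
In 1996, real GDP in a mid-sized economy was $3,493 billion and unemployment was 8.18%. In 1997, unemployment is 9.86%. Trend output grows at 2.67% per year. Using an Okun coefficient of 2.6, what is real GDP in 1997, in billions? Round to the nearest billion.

Δu = 9.86 - 8.18 = 1.68 points.
Okun's law (growth form): g_Y = g_Y* - β × Δu = 2.67 - 2.6 × (1.68) = 2.67 - 4.368 = -1.698%.
Real GDP in the next year = 3493 × (1 - 1.698/100) = 3493 × 0.98302 ≈ 3434 billion.

$3,434 billion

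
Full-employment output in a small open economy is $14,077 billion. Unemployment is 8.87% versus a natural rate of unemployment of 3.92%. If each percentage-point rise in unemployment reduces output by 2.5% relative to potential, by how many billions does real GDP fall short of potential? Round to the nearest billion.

Output gap = -2.5 × (8.87 - 3.92) = -2.5 × 4.95 = -12.375%.
Actual GDP ≈ 14077 × 0.87625 ≈ 12335 billion, so the shortfall is 14077 - 12335 = 1742 billion.

$1,742 billion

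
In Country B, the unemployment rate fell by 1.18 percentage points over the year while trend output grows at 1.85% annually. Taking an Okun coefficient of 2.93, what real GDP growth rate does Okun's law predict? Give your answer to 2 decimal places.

Growth-rate Okun's law: g_Y = g_Y* - β × Δu.
g_Y = 1.85 - 2.93 × (-1.18) = 1.85 + 3.4574 = 5.3074%, i.e. 5.31% to 2 d.p.

5.31%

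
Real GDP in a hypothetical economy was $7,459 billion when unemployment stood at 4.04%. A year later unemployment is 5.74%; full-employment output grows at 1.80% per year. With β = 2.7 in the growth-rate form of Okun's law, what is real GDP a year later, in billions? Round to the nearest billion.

$7,251 billion

Δu = 5.74 - 4.04 = 1.7 points.
Okun's law (growth form): g_Y = g_Y* - β × Δu = 1.80 - 2.7 × (1.70) = 1.8 - 4.59 = -2.79%.
Real GDP in the next year = 7459 × (1 - 2.79/100) = 7459 × 0.9721 ≈ 7251 billion.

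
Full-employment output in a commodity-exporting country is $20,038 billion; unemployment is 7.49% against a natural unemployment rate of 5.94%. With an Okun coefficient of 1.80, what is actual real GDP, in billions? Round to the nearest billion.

$19,479 billion

Unemployment gap = 7.49 - 5.94 = 1.55 points, so the output gap is -1.8 × 1.55 = -2.79%.
Actual GDP = 20038 × (1 - 2.79/100) = 20038 × 0.9721 ≈ 19479 billion.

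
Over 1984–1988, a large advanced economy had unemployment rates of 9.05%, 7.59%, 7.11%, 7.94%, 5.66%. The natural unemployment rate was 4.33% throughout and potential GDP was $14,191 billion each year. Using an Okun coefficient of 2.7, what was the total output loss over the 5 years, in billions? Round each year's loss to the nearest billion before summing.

Year 1984: gap = -2.7 × (9.05 - 4.33) = -12.744%, loss ≈ 14191 × 12.744/100 ≈ 1809.
Year 1985: gap = -2.7 × (7.59 - 4.33) = -8.802%, loss ≈ 14191 × 8.802/100 ≈ 1249.
Year 1986: gap = -2.7 × (7.11 - 4.33) = -7.506%, loss ≈ 14191 × 7.506/100 ≈ 1065.
Year 1987: gap = -2.7 × (7.94 - 4.33) = -9.747%, loss ≈ 14191 × 9.747/100 ≈ 1383.
Year 1988: gap = -2.7 × (5.66 - 4.33) = -3.591%, loss ≈ 14191 × 3.591/100 ≈ 510.
Total lost output = 1809 + 1249 + 1065 + 1383 + 510 = 6016 billion.

$6,016 billion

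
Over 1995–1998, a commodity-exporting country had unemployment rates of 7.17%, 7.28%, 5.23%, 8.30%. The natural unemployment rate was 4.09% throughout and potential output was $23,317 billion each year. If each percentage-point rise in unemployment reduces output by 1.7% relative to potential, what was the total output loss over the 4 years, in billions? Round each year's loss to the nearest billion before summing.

$4,606 billion

Year 1995: gap = -1.7 × (7.17 - 4.09) = -5.236%, loss ≈ 23317 × 5.236/100 ≈ 1221.
Year 1996: gap = -1.7 × (7.28 - 4.09) = -5.423%, loss ≈ 23317 × 5.423/100 ≈ 1264.
Year 1997: gap = -1.7 × (5.23 - 4.09) = -1.938%, loss ≈ 23317 × 1.938/100 ≈ 452.
Year 1998: gap = -1.7 × (8.3 - 4.09) = -7.157%, loss ≈ 23317 × 7.157/100 ≈ 1669.
Total lost output = 1221 + 1264 + 452 + 1669 = 4606 billion.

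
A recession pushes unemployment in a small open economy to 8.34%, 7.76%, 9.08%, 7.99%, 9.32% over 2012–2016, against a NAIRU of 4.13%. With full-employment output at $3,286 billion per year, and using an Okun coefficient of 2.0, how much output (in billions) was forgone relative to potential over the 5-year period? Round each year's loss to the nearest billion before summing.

Year 2012: gap = -2.0 × (8.34 - 4.13) = -8.42%, loss ≈ 3286 × 8.42/100 ≈ 277.
Year 2013: gap = -2.0 × (7.76 - 4.13) = -7.26%, loss ≈ 3286 × 7.26/100 ≈ 239.
Year 2014: gap = -2.0 × (9.08 - 4.13) = -9.9%, loss ≈ 3286 × 9.9/100 ≈ 325.
Year 2015: gap = -2.0 × (7.99 - 4.13) = -7.72%, loss ≈ 3286 × 7.72/100 ≈ 254.
Year 2016: gap = -2.0 × (9.32 - 4.13) = -10.38%, loss ≈ 3286 × 10.38/100 ≈ 341.
Total lost output = 277 + 239 + 325 + 254 + 341 = 1436 billion.

$1,436 billion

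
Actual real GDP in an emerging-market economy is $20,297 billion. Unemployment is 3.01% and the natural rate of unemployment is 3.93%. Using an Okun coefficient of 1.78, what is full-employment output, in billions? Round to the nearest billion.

$19,970 billion

Unemployment gap = 3.01 - 3.93 = -0.92 points, so output gap = -1.78 × (-0.92) = 1.6376%.
Since Y = Y* × (1 + gap/100), Y* = 20297/1.016376 ≈ 19970 billion.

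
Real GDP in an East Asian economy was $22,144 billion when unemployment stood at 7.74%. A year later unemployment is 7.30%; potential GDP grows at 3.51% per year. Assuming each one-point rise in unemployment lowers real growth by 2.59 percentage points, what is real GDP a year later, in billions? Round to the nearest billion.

Δu = 7.3 - 7.74 = -0.44 points.
Okun's law (growth form): g_Y = g_Y* - β × Δu = 3.51 - 2.59 × (-0.44) = 3.51 + 1.1396 = 4.6496%.
Real GDP in the next year = 22144 × (1 + 4.6496/100) = 22144 × 1.046496 ≈ 23174 billion.

$23,174 billion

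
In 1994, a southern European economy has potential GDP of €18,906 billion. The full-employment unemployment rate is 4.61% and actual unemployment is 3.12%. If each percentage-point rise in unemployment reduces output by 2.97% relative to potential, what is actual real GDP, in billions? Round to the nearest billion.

Unemployment gap = 3.12 - 4.61 = -1.49 points, so the output gap is -2.97 × (-1.49) = 4.4253%.
Actual GDP = 18906 × (1 + 4.4253/100) = 18906 × 1.044253 ≈ 19743 billion.

€19,743 billion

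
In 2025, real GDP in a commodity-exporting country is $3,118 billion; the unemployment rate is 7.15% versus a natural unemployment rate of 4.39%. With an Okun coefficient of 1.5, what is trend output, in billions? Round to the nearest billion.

$3,253 billion

Unemployment gap = 7.15 - 4.39 = 2.76 points, so output gap = -1.5 × 2.76 = -4.14%.
Since Y = Y* × (1 + gap/100), Y* = 3118/0.9586 ≈ 3253 billion.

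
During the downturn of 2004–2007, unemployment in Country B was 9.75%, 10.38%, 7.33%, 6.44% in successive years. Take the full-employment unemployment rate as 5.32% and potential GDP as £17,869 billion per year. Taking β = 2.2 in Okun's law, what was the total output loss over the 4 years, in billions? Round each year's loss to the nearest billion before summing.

Year 2004: gap = -2.2 × (9.75 - 5.32) = -9.746%, loss ≈ 17869 × 9.746/100 ≈ 1742.
Year 2005: gap = -2.2 × (10.38 - 5.32) = -11.132%, loss ≈ 17869 × 11.132/100 ≈ 1989.
Year 2006: gap = -2.2 × (7.33 - 5.32) = -4.422%, loss ≈ 17869 × 4.422/100 ≈ 790.
Year 2007: gap = -2.2 × (6.44 - 5.32) = -2.464%, loss ≈ 17869 × 2.464/100 ≈ 440.
Total lost output = 1742 + 1989 + 790 + 440 = 4961 billion.

£4,961 billion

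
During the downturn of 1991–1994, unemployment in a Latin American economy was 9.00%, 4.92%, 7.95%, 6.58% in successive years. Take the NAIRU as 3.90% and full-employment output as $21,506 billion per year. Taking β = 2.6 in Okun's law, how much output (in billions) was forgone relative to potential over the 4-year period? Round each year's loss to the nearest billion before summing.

Year 1991: gap = -2.6 × (9 - 3.9) = -13.26%, loss ≈ 21506 × 13.26/100 ≈ 2852.
Year 1992: gap = -2.6 × (4.92 - 3.9) = -2.652%, loss ≈ 21506 × 2.652/100 ≈ 570.
Year 1993: gap = -2.6 × (7.95 - 3.9) = -10.53%, loss ≈ 21506 × 10.53/100 ≈ 2265.
Year 1994: gap = -2.6 × (6.58 - 3.9) = -6.968%, loss ≈ 21506 × 6.968/100 ≈ 1499.
Total lost output = 2852 + 570 + 2265 + 1499 = 7186 billion.

$7,186 billion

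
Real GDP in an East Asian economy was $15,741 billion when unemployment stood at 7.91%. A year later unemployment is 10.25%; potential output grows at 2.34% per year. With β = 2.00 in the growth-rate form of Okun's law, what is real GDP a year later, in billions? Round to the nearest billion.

Δu = 10.25 - 7.91 = 2.34 points.
Okun's law (growth form): g_Y = g_Y* - β × Δu = 2.34 - 2.00 × (2.34) = 2.34 - 4.68 = -2.34%.
Real GDP in the next year = 15741 × (1 - 2.34/100) = 15741 × 0.9766 ≈ 15373 billion.

$15,373 billion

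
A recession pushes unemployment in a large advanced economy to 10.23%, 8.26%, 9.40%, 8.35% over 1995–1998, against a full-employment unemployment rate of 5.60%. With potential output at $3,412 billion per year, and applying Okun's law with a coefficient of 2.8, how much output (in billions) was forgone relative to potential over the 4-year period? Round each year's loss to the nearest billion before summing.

Year 1995: gap = -2.8 × (10.23 - 5.6) = -12.964%, loss ≈ 3412 × 12.964/100 ≈ 442.
Year 1996: gap = -2.8 × (8.26 - 5.6) = -7.448%, loss ≈ 3412 × 7.448/100 ≈ 254.
Year 1997: gap = -2.8 × (9.4 - 5.6) = -10.64%, loss ≈ 3412 × 10.64/100 ≈ 363.
Year 1998: gap = -2.8 × (8.35 - 5.6) = -7.7%, loss ≈ 3412 × 7.7/100 ≈ 263.
Total lost output = 442 + 254 + 363 + 263 = 1322 billion.

$1,322 billion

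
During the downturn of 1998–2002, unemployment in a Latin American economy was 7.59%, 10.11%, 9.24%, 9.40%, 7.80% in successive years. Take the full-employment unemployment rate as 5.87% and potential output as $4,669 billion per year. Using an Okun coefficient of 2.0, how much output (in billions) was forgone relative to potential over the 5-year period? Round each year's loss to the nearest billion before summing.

$1,382 billion

Year 1998: gap = -2.0 × (7.59 - 5.87) = -3.44%, loss ≈ 4669 × 3.44/100 ≈ 161.
Year 1999: gap = -2.0 × (10.11 - 5.87) = -8.48%, loss ≈ 4669 × 8.48/100 ≈ 396.
Year 2000: gap = -2.0 × (9.24 - 5.87) = -6.74%, loss ≈ 4669 × 6.74/100 ≈ 315.
Year 2001: gap = -2.0 × (9.4 - 5.87) = -7.06%, loss ≈ 4669 × 7.06/100 ≈ 330.
Year 2002: gap = -2.0 × (7.8 - 5.87) = -3.86%, loss ≈ 4669 × 3.86/100 ≈ 180.
Total lost output = 161 + 396 + 315 + 330 + 180 = 1382 billion.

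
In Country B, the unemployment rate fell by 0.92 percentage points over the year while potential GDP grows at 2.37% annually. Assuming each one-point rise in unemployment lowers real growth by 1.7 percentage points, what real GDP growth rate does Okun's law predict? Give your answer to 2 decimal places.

Growth-rate Okun's law: g_Y = g_Y* - β × Δu.
g_Y = 2.37 - 1.7 × (-0.92) = 2.37 + 1.564 = 3.934%, i.e. 3.93% to 2 d.p.

3.93%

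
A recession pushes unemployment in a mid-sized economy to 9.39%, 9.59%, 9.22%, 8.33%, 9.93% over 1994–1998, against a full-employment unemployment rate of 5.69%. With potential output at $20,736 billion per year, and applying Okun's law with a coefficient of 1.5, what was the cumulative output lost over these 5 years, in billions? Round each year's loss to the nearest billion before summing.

$5,602 billion

Year 1994: gap = -1.5 × (9.39 - 5.69) = -5.55%, loss ≈ 20736 × 5.55/100 ≈ 1151.
Year 1995: gap = -1.5 × (9.59 - 5.69) = -5.85%, loss ≈ 20736 × 5.85/100 ≈ 1213.
Year 1996: gap = -1.5 × (9.22 - 5.69) = -5.295%, loss ≈ 20736 × 5.295/100 ≈ 1098.
Year 1997: gap = -1.5 × (8.33 - 5.69) = -3.96%, loss ≈ 20736 × 3.96/100 ≈ 821.
Year 1998: gap = -1.5 × (9.93 - 5.69) = -6.36%, loss ≈ 20736 × 6.36/100 ≈ 1319.
Total lost output = 1151 + 1213 + 1098 + 821 + 1319 = 5602 billion.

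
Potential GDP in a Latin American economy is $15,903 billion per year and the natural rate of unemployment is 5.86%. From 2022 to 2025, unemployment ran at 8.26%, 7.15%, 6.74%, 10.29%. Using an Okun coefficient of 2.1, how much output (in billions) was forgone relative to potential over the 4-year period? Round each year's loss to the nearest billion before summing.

$3,006 billion

Year 2022: gap = -2.1 × (8.26 - 5.86) = -5.04%, loss ≈ 15903 × 5.04/100 ≈ 802.
Year 2023: gap = -2.1 × (7.15 - 5.86) = -2.709%, loss ≈ 15903 × 2.709/100 ≈ 431.
Year 2024: gap = -2.1 × (6.74 - 5.86) = -1.848%, loss ≈ 15903 × 1.848/100 ≈ 294.
Year 2025: gap = -2.1 × (10.29 - 5.86) = -9.303%, loss ≈ 15903 × 9.303/100 ≈ 1479.
Total lost output = 802 + 431 + 294 + 1479 = 3006 billion.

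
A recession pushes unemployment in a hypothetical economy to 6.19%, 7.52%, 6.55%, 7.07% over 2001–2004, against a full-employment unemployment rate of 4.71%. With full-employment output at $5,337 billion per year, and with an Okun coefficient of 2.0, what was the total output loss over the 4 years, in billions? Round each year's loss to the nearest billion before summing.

Year 2001: gap = -2.0 × (6.19 - 4.71) = -2.96%, loss ≈ 5337 × 2.96/100 ≈ 158.
Year 2002: gap = -2.0 × (7.52 - 4.71) = -5.62%, loss ≈ 5337 × 5.62/100 ≈ 300.
Year 2003: gap = -2.0 × (6.55 - 4.71) = -3.68%, loss ≈ 5337 × 3.68/100 ≈ 196.
Year 2004: gap = -2.0 × (7.07 - 4.71) = -4.72%, loss ≈ 5337 × 4.72/100 ≈ 252.
Total lost output = 158 + 300 + 196 + 252 = 906 billion.

$906 billion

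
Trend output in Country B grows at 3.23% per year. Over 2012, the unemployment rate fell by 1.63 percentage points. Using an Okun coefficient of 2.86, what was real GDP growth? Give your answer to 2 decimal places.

7.89%

Growth-rate Okun's law: g_Y = g_Y* - β × Δu.
g_Y = 3.23 - 2.86 × (-1.63) = 3.23 + 4.6618 = 7.8918%, i.e. 7.89% to 2 d.p.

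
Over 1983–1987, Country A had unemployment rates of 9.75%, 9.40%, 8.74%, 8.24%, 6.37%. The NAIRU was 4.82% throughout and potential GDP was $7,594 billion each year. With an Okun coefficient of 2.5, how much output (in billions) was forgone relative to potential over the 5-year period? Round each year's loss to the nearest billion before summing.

$3,493 billion

Year 1983: gap = -2.5 × (9.75 - 4.82) = -12.325%, loss ≈ 7594 × 12.325/100 ≈ 936.
Year 1984: gap = -2.5 × (9.4 - 4.82) = -11.45%, loss ≈ 7594 × 11.45/100 ≈ 870.
Year 1985: gap = -2.5 × (8.74 - 4.82) = -9.8%, loss ≈ 7594 × 9.8/100 ≈ 744.
Year 1986: gap = -2.5 × (8.24 - 4.82) = -8.55%, loss ≈ 7594 × 8.55/100 ≈ 649.
Year 1987: gap = -2.5 × (6.37 - 4.82) = -3.875%, loss ≈ 7594 × 3.875/100 ≈ 294.
Total lost output = 936 + 870 + 744 + 649 + 294 = 3493 billion.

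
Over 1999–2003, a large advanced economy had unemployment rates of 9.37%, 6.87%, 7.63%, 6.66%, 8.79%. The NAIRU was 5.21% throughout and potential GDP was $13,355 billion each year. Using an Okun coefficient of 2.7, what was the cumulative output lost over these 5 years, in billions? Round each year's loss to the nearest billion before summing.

$4,786 billion

Year 1999: gap = -2.7 × (9.37 - 5.21) = -11.232%, loss ≈ 13355 × 11.232/100 ≈ 1500.
Year 2000: gap = -2.7 × (6.87 - 5.21) = -4.482%, loss ≈ 13355 × 4.482/100 ≈ 599.
Year 2001: gap = -2.7 × (7.63 - 5.21) = -6.534%, loss ≈ 13355 × 6.534/100 ≈ 873.
Year 2002: gap = -2.7 × (6.66 - 5.21) = -3.915%, loss ≈ 13355 × 3.915/100 ≈ 523.
Year 2003: gap = -2.7 × (8.79 - 5.21) = -9.666%, loss ≈ 13355 × 9.666/100 ≈ 1291.
Total lost output = 1500 + 599 + 873 + 523 + 1291 = 4786 billion.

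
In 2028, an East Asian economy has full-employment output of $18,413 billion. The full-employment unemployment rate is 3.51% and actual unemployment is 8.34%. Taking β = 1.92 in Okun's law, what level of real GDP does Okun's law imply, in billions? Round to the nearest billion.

Unemployment gap = 8.34 - 3.51 = 4.83 points, so the output gap is -1.92 × 4.83 = -9.2736%.
Actual GDP = 18413 × (1 - 9.2736/100) = 18413 × 0.907264 ≈ 16705 billion.

$16,705 billion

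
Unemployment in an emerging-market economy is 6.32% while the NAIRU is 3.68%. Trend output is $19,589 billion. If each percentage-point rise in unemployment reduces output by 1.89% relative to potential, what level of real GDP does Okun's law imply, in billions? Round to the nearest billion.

$18,612 billion

Unemployment gap = 6.32 - 3.68 = 2.64 points, so the output gap is -1.89 × 2.64 = -4.9896%.
Actual GDP = 19589 × (1 - 4.9896/100) = 19589 × 0.950104 ≈ 18612 billion.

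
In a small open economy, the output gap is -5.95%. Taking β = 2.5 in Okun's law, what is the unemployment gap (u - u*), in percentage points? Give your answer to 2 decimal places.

2.38 percentage points

Okun's law: output gap = -β × (u - u*), so u - u* = -(output gap)/β.
u - u* = -(-5.95)/2.5 = 2.38 percentage points.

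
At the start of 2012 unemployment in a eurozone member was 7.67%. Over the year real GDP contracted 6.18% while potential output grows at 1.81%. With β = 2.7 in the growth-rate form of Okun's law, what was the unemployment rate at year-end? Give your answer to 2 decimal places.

10.63%

Growth-rate Okun's law: g_Y = g_Y* - β × Δu, so Δu = (g_Y* - g_Y)/β.
Δu = (1.81 + 6.18)/2.7 = 7.99/2.7 = 2.96 percentage points.
Year-end unemployment = 7.67 + 2.96 = 10.63%.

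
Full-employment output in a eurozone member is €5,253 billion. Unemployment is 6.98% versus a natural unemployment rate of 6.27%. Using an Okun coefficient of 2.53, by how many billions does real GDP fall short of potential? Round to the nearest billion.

Output gap = -2.53 × (6.98 - 6.27) = -2.53 × 0.71 = -1.7963%.
Actual GDP ≈ 5253 × 0.982037 ≈ 5159 billion, so the shortfall is 5253 - 5159 = 94 billion.

€94 billion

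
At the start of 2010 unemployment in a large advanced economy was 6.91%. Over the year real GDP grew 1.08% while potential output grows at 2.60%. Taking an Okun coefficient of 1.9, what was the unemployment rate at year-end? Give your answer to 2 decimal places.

7.71%

Growth-rate Okun's law: g_Y = g_Y* - β × Δu, so Δu = (g_Y* - g_Y)/β.
Δu = (2.6 - 1.08)/1.9 = 1.52/1.9 = 0.80 percentage points.
Year-end unemployment = 6.91 + 0.8 = 7.71%.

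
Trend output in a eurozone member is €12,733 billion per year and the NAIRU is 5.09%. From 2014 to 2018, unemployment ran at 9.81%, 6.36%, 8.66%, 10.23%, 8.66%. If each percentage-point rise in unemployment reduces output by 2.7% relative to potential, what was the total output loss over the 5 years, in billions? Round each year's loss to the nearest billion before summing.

Year 2014: gap = -2.7 × (9.81 - 5.09) = -12.744%, loss ≈ 12733 × 12.744/100 ≈ 1623.
Year 2015: gap = -2.7 × (6.36 - 5.09) = -3.429%, loss ≈ 12733 × 3.429/100 ≈ 437.
Year 2016: gap = -2.7 × (8.66 - 5.09) = -9.639%, loss ≈ 12733 × 9.639/100 ≈ 1227.
Year 2017: gap = -2.7 × (10.23 - 5.09) = -13.878%, loss ≈ 12733 × 13.878/100 ≈ 1767.
Year 2018: gap = -2.7 × (8.66 - 5.09) = -9.639%, loss ≈ 12733 × 9.639/100 ≈ 1227.
Total lost output = 1623 + 437 + 1227 + 1767 + 1227 = 6281 billion.

€6,281 billion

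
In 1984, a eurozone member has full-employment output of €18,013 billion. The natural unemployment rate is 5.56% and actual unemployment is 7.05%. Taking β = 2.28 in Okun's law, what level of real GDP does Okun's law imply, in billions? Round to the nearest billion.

€17,401 billion

Unemployment gap = 7.05 - 5.56 = 1.49 points, so the output gap is -2.28 × 1.49 = -3.3972%.
Actual GDP = 18013 × (1 - 3.3972/100) = 18013 × 0.966028 ≈ 17401 billion.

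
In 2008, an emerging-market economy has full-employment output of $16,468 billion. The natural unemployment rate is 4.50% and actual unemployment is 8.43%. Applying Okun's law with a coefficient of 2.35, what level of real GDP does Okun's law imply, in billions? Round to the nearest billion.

Unemployment gap = 8.43 - 4.5 = 3.93 points, so the output gap is -2.35 × 3.93 = -9.2355%.
Actual GDP = 16468 × (1 - 9.2355/100) = 16468 × 0.907645 ≈ 14947 billion.

$14,947 billion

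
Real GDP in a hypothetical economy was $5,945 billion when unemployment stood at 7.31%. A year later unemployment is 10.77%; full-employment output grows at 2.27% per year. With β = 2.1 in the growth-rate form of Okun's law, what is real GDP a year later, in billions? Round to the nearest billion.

Δu = 10.77 - 7.31 = 3.46 points.
Okun's law (growth form): g_Y = g_Y* - β × Δu = 2.27 - 2.1 × (3.46) = 2.27 - 7.266 = -4.996%.
Real GDP in the next year = 5945 × (1 - 4.996/100) = 5945 × 0.95004 ≈ 5648 billion.

$5,648 billion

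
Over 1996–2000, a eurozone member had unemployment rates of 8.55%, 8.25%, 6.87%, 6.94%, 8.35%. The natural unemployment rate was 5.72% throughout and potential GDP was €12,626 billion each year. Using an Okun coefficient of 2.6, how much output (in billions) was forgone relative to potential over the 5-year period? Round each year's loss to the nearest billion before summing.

€3,401 billion

Year 1996: gap = -2.6 × (8.55 - 5.72) = -7.358%, loss ≈ 12626 × 7.358/100 ≈ 929.
Year 1997: gap = -2.6 × (8.25 - 5.72) = -6.578%, loss ≈ 12626 × 6.578/100 ≈ 831.
Year 1998: gap = -2.6 × (6.87 - 5.72) = -2.99%, loss ≈ 12626 × 2.99/100 ≈ 378.
Year 1999: gap = -2.6 × (6.94 - 5.72) = -3.172%, loss ≈ 12626 × 3.172/100 ≈ 400.
Year 2000: gap = -2.6 × (8.35 - 5.72) = -6.838%, loss ≈ 12626 × 6.838/100 ≈ 863.
Total lost output = 929 + 831 + 378 + 400 + 863 = 3401 billion.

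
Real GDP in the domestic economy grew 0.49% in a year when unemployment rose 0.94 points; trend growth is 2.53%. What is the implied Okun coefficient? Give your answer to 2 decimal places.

β ≈ 2.17

Growth form: g_Y = g_Y* - β × Δu, so β = (g_Y* - g_Y)/Δu.
β = (2.53 - 0.49)/0.94 = 2.04/0.94 = 2.17.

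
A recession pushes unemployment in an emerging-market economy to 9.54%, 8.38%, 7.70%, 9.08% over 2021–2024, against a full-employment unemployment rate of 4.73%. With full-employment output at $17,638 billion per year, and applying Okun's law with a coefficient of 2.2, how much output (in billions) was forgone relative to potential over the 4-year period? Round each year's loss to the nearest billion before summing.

Year 2021: gap = -2.2 × (9.54 - 4.73) = -10.582%, loss ≈ 17638 × 10.582/100 ≈ 1866.
Year 2022: gap = -2.2 × (8.38 - 4.73) = -8.03%, loss ≈ 17638 × 8.03/100 ≈ 1416.
Year 2023: gap = -2.2 × (7.7 - 4.73) = -6.534%, loss ≈ 17638 × 6.534/100 ≈ 1152.
Year 2024: gap = -2.2 × (9.08 - 4.73) = -9.57%, loss ≈ 17638 × 9.57/100 ≈ 1688.
Total lost output = 1866 + 1416 + 1152 + 1688 = 6122 billion.

$6,122 billion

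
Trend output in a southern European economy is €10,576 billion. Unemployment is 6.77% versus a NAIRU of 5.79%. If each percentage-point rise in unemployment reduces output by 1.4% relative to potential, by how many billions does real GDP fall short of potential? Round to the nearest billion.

€145 billion

Output gap = -1.4 × (6.77 - 5.79) = -1.4 × 0.98 = -1.372%.
Actual GDP ≈ 10576 × 0.98628 ≈ 10431 billion, so the shortfall is 10576 - 10431 = 145 billion.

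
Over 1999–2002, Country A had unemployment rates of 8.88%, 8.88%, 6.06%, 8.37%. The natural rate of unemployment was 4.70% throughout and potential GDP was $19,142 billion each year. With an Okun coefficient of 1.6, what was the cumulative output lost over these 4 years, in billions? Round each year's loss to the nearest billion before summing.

Year 1999: gap = -1.6 × (8.88 - 4.7) = -6.688%, loss ≈ 19142 × 6.688/100 ≈ 1280.
Year 2000: gap = -1.6 × (8.88 - 4.7) = -6.688%, loss ≈ 19142 × 6.688/100 ≈ 1280.
Year 2001: gap = -1.6 × (6.06 - 4.7) = -2.176%, loss ≈ 19142 × 2.176/100 ≈ 417.
Year 2002: gap = -1.6 × (8.37 - 4.7) = -5.872%, loss ≈ 19142 × 5.872/100 ≈ 1124.
Total lost output = 1280 + 1280 + 417 + 1124 = 4101 billion.

$4,101 billion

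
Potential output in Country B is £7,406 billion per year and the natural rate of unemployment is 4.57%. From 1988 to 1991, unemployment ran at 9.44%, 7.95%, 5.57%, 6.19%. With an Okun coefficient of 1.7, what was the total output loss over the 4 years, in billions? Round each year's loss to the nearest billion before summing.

£1,369 billion

Year 1988: gap = -1.7 × (9.44 - 4.57) = -8.279%, loss ≈ 7406 × 8.279/100 ≈ 613.
Year 1989: gap = -1.7 × (7.95 - 4.57) = -5.746%, loss ≈ 7406 × 5.746/100 ≈ 426.
Year 1990: gap = -1.7 × (5.57 - 4.57) = -1.7%, loss ≈ 7406 × 1.7/100 ≈ 126.
Year 1991: gap = -1.7 × (6.19 - 4.57) = -2.754%, loss ≈ 7406 × 2.754/100 ≈ 204.
Total lost output = 613 + 426 + 126 + 204 = 1369 billion.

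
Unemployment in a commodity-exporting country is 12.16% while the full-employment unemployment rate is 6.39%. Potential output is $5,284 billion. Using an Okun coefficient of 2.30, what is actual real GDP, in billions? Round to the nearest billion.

Unemployment gap = 12.16 - 6.39 = 5.77 points, so the output gap is -2.3 × 5.77 = -13.271%.
Actual GDP = 5284 × (1 - 13.271/100) = 5284 × 0.86729 ≈ 4583 billion.

$4,583 billion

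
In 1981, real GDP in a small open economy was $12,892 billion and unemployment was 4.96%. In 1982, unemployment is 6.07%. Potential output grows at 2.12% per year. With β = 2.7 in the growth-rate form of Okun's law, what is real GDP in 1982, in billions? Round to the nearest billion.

$12,779 billion

Δu = 6.07 - 4.96 = 1.11 points.
Okun's law (growth form): g_Y = g_Y* - β × Δu = 2.12 - 2.7 × (1.11) = 2.12 - 2.997 = -0.877%.
Real GDP in the next year = 12892 × (1 - 0.877/100) = 12892 × 0.99123 ≈ 12779 billion.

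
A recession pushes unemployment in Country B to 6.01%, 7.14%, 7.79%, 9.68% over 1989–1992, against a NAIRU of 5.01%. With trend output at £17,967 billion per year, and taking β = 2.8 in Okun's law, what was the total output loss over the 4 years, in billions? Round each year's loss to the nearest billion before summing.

Year 1989: gap = -2.8 × (6.01 - 5.01) = -2.8%, loss ≈ 17967 × 2.8/100 ≈ 503.
Year 1990: gap = -2.8 × (7.14 - 5.01) = -5.964%, loss ≈ 17967 × 5.964/100 ≈ 1072.
Year 1991: gap = -2.8 × (7.79 - 5.01) = -7.784%, loss ≈ 17967 × 7.784/100 ≈ 1399.
Year 1992: gap = -2.8 × (9.68 - 5.01) = -13.076%, loss ≈ 17967 × 13.076/100 ≈ 2349.
Total lost output = 503 + 1072 + 1399 + 2349 = 5323 billion.

£5,323 billion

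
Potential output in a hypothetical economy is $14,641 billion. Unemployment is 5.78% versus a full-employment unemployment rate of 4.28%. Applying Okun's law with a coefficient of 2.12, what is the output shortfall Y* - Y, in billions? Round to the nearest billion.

Output gap = -2.12 × (5.78 - 4.28) = -2.12 × 1.5 = -3.18%.
Actual GDP ≈ 14641 × 0.9682 ≈ 14175 billion, so the shortfall is 14641 - 14175 = 466 billion.

$466 billion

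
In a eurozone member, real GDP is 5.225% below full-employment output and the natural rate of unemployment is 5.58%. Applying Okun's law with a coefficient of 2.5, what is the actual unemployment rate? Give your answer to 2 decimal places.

From Okun's law, u - u* = -(output gap)/β = -(-5.225)/2.5 = 2.09 points.
So u = 5.58 + 2.09 = 7.67%.

7.67%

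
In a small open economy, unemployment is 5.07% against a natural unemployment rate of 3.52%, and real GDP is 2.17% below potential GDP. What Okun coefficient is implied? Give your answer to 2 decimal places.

β ≈ 1.40

Okun's law: output gap = -β × (u - u*).
-2.17 = -β × (5.07 - 3.52) = -β × 1.55, so β = 2.17/1.55 = 1.40.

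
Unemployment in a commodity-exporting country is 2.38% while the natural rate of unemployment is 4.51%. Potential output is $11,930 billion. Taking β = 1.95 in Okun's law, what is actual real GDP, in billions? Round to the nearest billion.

Unemployment gap = 2.38 - 4.51 = -2.13 points, so the output gap is -1.95 × (-2.13) = 4.1535%.
Actual GDP = 11930 × (1 + 4.1535/100) = 11930 × 1.041535 ≈ 12426 billion.

$12,426 billion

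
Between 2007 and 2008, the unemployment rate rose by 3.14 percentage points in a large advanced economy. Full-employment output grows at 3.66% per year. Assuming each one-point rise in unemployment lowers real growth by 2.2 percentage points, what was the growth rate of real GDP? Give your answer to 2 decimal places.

Growth-rate Okun's law: g_Y = g_Y* - β × Δu.
g_Y = 3.66 - 2.2 × (3.14) = 3.66 - 6.908 = -3.248%, i.e. -3.25% to 2 d.p.

-3.25%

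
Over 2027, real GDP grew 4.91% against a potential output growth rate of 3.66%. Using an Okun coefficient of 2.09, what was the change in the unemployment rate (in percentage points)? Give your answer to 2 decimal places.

Growth-rate Okun's law: g_Y = g_Y* - β × Δu, so Δu = (g_Y* - g_Y)/β.
Δu = (3.66 - 4.91)/2.09 = -1.25/2.09 = -0.60 percentage points.

-0.60 percentage points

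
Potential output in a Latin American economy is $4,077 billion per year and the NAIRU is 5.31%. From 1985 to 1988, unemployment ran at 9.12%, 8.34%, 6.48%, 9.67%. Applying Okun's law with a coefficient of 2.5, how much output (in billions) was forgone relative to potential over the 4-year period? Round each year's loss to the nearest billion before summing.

$1,260 billion

Year 1985: gap = -2.5 × (9.12 - 5.31) = -9.525%, loss ≈ 4077 × 9.525/100 ≈ 388.
Year 1986: gap = -2.5 × (8.34 - 5.31) = -7.575%, loss ≈ 4077 × 7.575/100 ≈ 309.
Year 1987: gap = -2.5 × (6.48 - 5.31) = -2.925%, loss ≈ 4077 × 2.925/100 ≈ 119.
Year 1988: gap = -2.5 × (9.67 - 5.31) = -10.9%, loss ≈ 4077 × 10.9/100 ≈ 444.
Total lost output = 388 + 309 + 119 + 444 = 1260 billion.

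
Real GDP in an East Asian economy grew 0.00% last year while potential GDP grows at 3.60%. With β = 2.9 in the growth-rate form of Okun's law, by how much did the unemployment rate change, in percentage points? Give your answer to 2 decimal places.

1.24 percentage points

Growth-rate Okun's law: g_Y = g_Y* - β × Δu, so Δu = (g_Y* - g_Y)/β.
Δu = (3.6 - 0)/2.9 = 3.6/2.9 = 1.24 percentage points.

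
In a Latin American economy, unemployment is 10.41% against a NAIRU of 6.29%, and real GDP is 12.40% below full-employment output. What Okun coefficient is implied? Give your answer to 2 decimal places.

Okun's law: output gap = -β × (u - u*).
-12.40 = -β × (10.41 - 6.29) = -β × 4.12, so β = 12.4/4.12 = 3.01.

β ≈ 3.01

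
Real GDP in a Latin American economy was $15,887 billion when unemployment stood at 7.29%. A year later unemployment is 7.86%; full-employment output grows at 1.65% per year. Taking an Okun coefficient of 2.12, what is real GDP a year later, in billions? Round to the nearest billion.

Δu = 7.86 - 7.29 = 0.57 points.
Okun's law (growth form): g_Y = g_Y* - β × Δu = 1.65 - 2.12 × (0.57) = 1.65 - 1.2084 = 0.4416%.
Real GDP in the next year = 15887 × (1 + 0.4416/100) = 15887 × 1.004416 ≈ 15957 billion.

$15,957 billion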